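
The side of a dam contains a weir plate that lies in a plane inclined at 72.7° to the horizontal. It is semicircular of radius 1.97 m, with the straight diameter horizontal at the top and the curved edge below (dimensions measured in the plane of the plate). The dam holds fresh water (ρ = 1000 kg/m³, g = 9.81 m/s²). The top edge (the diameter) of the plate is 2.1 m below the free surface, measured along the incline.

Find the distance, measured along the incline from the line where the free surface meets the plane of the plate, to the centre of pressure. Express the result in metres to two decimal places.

y_p = 3.03 m

γ = ρg = 1000 × 9.81 = 9810 N/m³ = 9.81 kN/m³.
Let θ = 72.7° be the plate's angle to the horizontal; measure y along the incline from where the plane meets the free surface. Vertical depth h = y·sinθ with sinθ = 0.954761.
The centroid of a semicircle lies 4r/(3π) = 0.836094 m from the diameter, here below the top edge, so y_c = 2.1 + 0.836094 = 2.93609 m and h_c = 2.93609 × 0.954761 = 2.80326 m.
A = πr²/2 = π × 1.97²/2 = 6.0961 m².
Resultant F = γ·h_c·A = 9.81 × 2.80326 × 6.0961 = 167.643 kN.
I_c = (π/8 − 8/(9π))·r⁴ = 0.109757 × 1.97⁴ = 1.65309 m⁴.
Centre of pressure: y_p = y_c + I_c/(y_c·A) = 2.93609 + 1.65309/(2.93609 × 6.0961) = 2.93609 + 0.0923581 = 3.02845 m along the plane.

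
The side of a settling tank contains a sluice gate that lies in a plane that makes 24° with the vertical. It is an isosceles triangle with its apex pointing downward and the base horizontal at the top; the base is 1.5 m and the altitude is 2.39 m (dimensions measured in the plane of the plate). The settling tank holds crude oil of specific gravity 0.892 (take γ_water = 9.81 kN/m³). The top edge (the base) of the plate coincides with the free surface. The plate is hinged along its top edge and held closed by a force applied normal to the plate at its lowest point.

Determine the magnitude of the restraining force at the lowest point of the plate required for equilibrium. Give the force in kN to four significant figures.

P ≈ 5.708 kN

γ = 0.892 × 9.81 = 8.75052 kN/m³.
The plate makes 24° with the vertical, i.e. θ = 90° − 24° = 66° to the horizontal. Measuring y along the incline from the free-surface line, vertical depth h = y·sinθ with sinθ = 0.913545.
With the apex down, the centroid sits h/3 = 2.39/3 = 0.796667 m below the base (the top edge), so y_c = 0.796667 m and h_c = 0.796667 × 0.913545 = 0.727791 m.
A = ½ × 1.5 × 2.39 = 1.7925 m².
Resultant F = γ·h_c·A = 8.75052 × 0.727791 × 1.7925 = 11.4156 kN.
I_c = b·h³/36 = 1.5 × 2.39³/36 = 0.56883 m⁴.
Centre of pressure: y_p = y_c + I_c/(y_c·A) = 0.796667 + 0.56883/(0.796667 × 1.7925) = 0.796667 + 0.398333 = 1.195 m along the plane.
The resultant acts 0.796667 + 0.398333 = 1.195 m (along the plate) below the hinge at the top edge, so the moment about the hinge is M = F × 1.195 = 11.4156 × 1.195 = 13.6416 kN·m.
A normal force at the bottom, 2.39 m from the hinge, must supply this moment: P = 13.6416/2.39 = 5.70778 kN.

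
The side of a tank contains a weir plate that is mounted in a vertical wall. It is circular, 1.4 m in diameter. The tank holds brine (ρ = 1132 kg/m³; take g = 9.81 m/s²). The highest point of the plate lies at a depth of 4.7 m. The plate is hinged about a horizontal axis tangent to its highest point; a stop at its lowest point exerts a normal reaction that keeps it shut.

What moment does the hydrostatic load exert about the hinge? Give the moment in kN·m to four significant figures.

γ = ρg = 1132 × 9.81 / 1000 = 11.10492 kN/m³.
The centroid is at the centre, 0.7 m below the top of the plate, so the centroid depth is h_c = 4.7 + 0.7 = 5.4 m.
A = π(0.7)² = 1.53938 m².
Resultant F = γ·h_c·A = 11.10492 × 5.4 × 1.53938 = 92.3113 kN.
I_c = πr⁴/4 = π × 0.7⁴/4 = 0.188574 m⁴.
Centre of pressure: y_p = y_c + I_c/(y_c·A) = 5.4 + 0.188574/(5.4 × 1.53938) = 5.4 + 0.0226852 = 5.42269 m along the plane.
The resultant acts 0.7 + 0.0226852 = 0.722685 m (along the plate) below the hinge at the top edge, so the moment about the hinge is M = F × 0.722685 = 92.3113 × 0.722685 = 66.712 kN·m.

M ≈ 66.71 kN·m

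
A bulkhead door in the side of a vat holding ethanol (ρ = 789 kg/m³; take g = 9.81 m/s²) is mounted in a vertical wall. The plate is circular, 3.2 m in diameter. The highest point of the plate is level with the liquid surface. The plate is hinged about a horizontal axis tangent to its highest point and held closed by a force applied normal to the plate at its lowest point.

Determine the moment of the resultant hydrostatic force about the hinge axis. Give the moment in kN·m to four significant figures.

γ = ρg = 789 × 9.81 / 1000 = 7.74009 kN/m³.
The centroid is at the centre, 1.6 m below the top of the plate, so the centroid depth is h_c = 1.6 m.
A = π(1.6)² = 8.04248 m².
Resultant F = γ·h_c·A = 7.74009 × 1.6 × 8.04248 = 99.5992 kN.
I_c = πr⁴/4 = π × 1.6⁴/4 = 5.14719 m⁴.
Centre of pressure: y_p = y_c + I_c/(y_c·A) = 1.6 + 5.14719/(1.6 × 8.04248) = 1.6 + 0.4 = 2 m along the plane.
The resultant acts 1.6 + 0.4 = 2 m (along the plate) below the hinge at the top edge, so the moment about the hinge is M = F × 2 = 99.5992 × 2 = 199.198 kN·m.

M ≈ 199.2 kN·m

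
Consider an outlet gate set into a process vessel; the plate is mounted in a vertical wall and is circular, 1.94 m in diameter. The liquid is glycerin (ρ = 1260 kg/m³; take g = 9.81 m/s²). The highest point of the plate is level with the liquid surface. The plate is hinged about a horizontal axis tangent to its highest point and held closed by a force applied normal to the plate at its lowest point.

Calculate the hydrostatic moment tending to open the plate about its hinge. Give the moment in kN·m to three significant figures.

γ = ρg = 1260 × 9.81 / 1000 = 12.3606 kN/m³.
The centroid is at the centre, 0.97 m below the top of the plate, so the centroid depth is h_c = 0.97 m.
A = π(0.97)² = 2.95592 m².
Resultant F = γ·h_c·A = 12.3606 × 0.97 × 2.95592 = 35.4408 kN.
I_c = πr⁴/4 = π × 0.97⁴/4 = 0.695307 m⁴.
Centre of pressure: y_p = y_c + I_c/(y_c·A) = 0.97 + 0.695307/(0.97 × 2.95592) = 0.97 + 0.2425 = 1.2125 m along the plane.
The resultant acts 0.97 + 0.2425 = 1.2125 m (along the plate) below the hinge at the top edge, so the moment about the hinge is M = F × 1.2125 = 35.4408 × 1.2125 = 42.972 kN·m.

M ≈ 43.0 kN·m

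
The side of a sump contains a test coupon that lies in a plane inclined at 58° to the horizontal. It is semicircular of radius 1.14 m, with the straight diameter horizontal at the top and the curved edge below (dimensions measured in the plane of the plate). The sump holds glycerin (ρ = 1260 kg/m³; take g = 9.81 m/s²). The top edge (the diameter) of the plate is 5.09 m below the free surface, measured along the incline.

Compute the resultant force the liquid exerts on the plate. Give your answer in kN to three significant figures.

F ≈ 119 kN

γ = ρg = 1260 × 9.81 / 1000 = 12.3606 kN/m³.
Let θ = 58° be the plate's angle to the horizontal; measure y along the incline from where the plane meets the free surface. Vertical depth h = y·sinθ with sinθ = 0.848048.
The centroid of a semicircle lies 4r/(3π) = 0.483831 m from the diameter, here below the top edge, so y_c = 5.09 + 0.483831 = 5.57383 m and h_c = 5.57383 × 0.848048 = 4.72688 m.
A = πr²/2 = π × 1.14²/2 = 2.04141 m².
Resultant F = γ·h_c·A = 12.3606 × 4.72688 × 2.04141 = 119.274 kN.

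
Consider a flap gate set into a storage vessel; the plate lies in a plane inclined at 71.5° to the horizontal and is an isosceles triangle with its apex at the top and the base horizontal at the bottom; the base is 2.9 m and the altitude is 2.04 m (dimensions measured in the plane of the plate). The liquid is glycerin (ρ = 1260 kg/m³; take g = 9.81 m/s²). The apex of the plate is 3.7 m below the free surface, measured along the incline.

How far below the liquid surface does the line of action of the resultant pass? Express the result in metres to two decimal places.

γ = ρg = 1260 × 9.81 / 1000 = 12.3606 kN/m³.
Let θ = 71.5° be the plate's angle to the horizontal; measure y along the incline from where the plane meets the free surface. Vertical depth h = y·sinθ with sinθ = 0.948324.
With the apex up, the centroid sits 2h/3 = 2 × 2.04/3 = 1.36 m below the apex, so y_c = 3.7 + 1.36 = 5.06 m and h_c = 5.06 × 0.948324 = 4.79852 m.
A = ½ × 2.9 × 2.04 = 2.958 m².
Resultant F = γ·h_c·A = 12.3606 × 4.79852 × 2.958 = 175.447 kN.
I_c = b·h³/36 = 2.9 × 2.04³/36 = 0.68389 m⁴.
Centre of pressure: y_p = y_c + I_c/(y_c·A) = 5.06 + 0.68389/(5.06 × 2.958) = 5.06 + 0.0456917 = 5.10569 m along the plane.
Vertically, h_p = y_p·sinθ = 5.10569 × 0.948324 = 4.84185 m.

h_p = 4.84 m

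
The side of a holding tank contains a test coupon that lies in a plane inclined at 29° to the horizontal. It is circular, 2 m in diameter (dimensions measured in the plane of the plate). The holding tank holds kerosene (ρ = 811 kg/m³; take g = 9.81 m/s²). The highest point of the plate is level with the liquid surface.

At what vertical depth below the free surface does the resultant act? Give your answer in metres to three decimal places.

γ = ρg = 811 × 9.81 / 1000 = 7.95591 kN/m³.
Let θ = 29° be the plate's angle to the horizontal; measure y along the incline from where the plane meets the free surface. Vertical depth h = y·sinθ with sinθ = 0.484810.
The centroid is at the centre, 1 m below the top of the plate, so y_c = 1 m and h_c = 1 × 0.484810 = 0.48481 m.
A = π(1)² = 3.14159 m².
Resultant F = γ·h_c·A = 7.95591 × 0.48481 × 3.14159 = 12.1174 kN.
I_c = πr⁴/4 = π × 1⁴/4 = 0.785398 m⁴.
Centre of pressure: y_p = y_c + I_c/(y_c·A) = 1 + 0.785398/(1 × 3.14159) = 1 + 0.25 = 1.25 m along the plane.
Vertically, h_p = y_p·sinθ = 1.25 × 0.484810 = 0.606013 m.

h_p = 0.606 m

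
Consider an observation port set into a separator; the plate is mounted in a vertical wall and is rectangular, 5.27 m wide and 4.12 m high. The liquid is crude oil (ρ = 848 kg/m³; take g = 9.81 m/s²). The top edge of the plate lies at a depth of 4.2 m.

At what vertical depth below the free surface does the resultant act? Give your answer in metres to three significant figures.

γ = ρg = 848 × 9.81 / 1000 = 8.31888 kN/m³.
The centroid lies 4.12/2 = 2.06 m below the top edge, so the centroid depth is h_c = 4.2 + 2.06 = 6.26 m.
A = 5.27 × 4.12 = 21.7124 m².
Resultant F = γ·h_c·A = 8.31888 × 6.26 × 21.7124 = 1130.7 kN.
I_c = b·h³/12 = 5.27 × 4.12³/12 = 30.7129 m⁴.
Centre of pressure: y_p = y_c + I_c/(y_c·A) = 6.26 + 30.7129/(6.26 × 21.7124) = 6.26 + 0.225964 = 6.48596 m along the plane.

h_p = 6.49 m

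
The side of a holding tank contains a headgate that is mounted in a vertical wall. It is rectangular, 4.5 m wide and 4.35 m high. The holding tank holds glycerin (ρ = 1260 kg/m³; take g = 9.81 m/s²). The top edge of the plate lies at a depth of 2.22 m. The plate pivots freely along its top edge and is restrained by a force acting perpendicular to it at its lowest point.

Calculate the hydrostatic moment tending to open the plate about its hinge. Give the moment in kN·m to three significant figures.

M ≈ 2690 kN·m

γ = ρg = 1260 × 9.81 / 1000 = 12.3606 kN/m³.
The centroid lies 4.35/2 = 2.175 m below the top edge, so the centroid depth is h_c = 2.22 + 2.175 = 4.395 m.
A = 4.5 × 4.35 = 19.575 m².
Resultant F = γ·h_c·A = 12.3606 × 4.395 × 19.575 = 1063.41 kN.
I_c = b·h³/12 = 4.5 × 4.35³/12 = 30.8673 m⁴.
Centre of pressure: y_p = y_c + I_c/(y_c·A) = 4.395 + 30.8673/(4.395 × 19.575) = 4.395 + 0.358788 = 4.75379 m along the plane.
The resultant acts 2.175 + 0.358788 = 2.53379 m (along the plate) below the hinge at the top edge, so the moment about the hinge is M = F × 2.53379 = 1063.41 × 2.53379 = 2694.46 kN·m.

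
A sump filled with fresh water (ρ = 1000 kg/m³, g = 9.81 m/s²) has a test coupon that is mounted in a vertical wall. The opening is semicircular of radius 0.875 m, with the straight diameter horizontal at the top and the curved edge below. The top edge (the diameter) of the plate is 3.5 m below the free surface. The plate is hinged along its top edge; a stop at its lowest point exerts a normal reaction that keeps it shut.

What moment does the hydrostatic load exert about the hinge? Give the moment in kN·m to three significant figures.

M ≈ 17.6 kN·m

γ = ρg = 1000 × 9.81 = 9810 N/m³ = 9.81 kN/m³.
The centroid of a semicircle lies 4r/(3π) = 0.371362 m from the diameter, here below the top edge, so the centroid depth is h_c = 3.5 + 0.371362 = 3.87136 m.
A = πr²/2 = π × 0.875²/2 = 1.20264 m².
Resultant F = γ·h_c·A = 9.81 × 3.87136 × 1.20264 = 45.6739 kN.
I_c = (π/8 − 8/(9π))·r⁴ = 0.109757 × 0.875⁴ = 0.0643375 m⁴.
Centre of pressure: y_p = y_c + I_c/(y_c·A) = 3.87136 + 0.0643375/(3.87136 × 1.20264) = 3.87136 + 0.0138186 = 3.88518 m along the plane.
The resultant acts 0.371362 + 0.0138186 = 0.385181 m (along the plate) below the hinge at the top edge, so the moment about the hinge is M = F × 0.385181 = 45.6739 × 0.385181 = 17.5927 kN·m.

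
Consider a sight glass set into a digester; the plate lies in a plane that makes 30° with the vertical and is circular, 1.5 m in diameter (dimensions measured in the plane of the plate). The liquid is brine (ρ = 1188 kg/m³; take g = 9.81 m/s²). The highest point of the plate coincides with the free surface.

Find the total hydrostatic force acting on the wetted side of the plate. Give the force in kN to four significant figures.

γ = ρg = 1188 × 9.81 / 1000 = 11.65428 kN/m³.
The plate makes 30° with the vertical, i.e. θ = 90° − 30° = 60° to the horizontal. Measuring y along the incline from the free-surface line, vertical depth h = y·sinθ with sinθ = 0.866025.
The centroid is at the centre, 0.75 m below the top of the plate, so y_c = 0.75 m and h_c = 0.75 × 0.866025 = 0.649519 m.
A = π(0.75)² = 1.76715 m².
Resultant F = γ·h_c·A = 11.65428 × 0.649519 × 1.76715 = 13.3768 kN.

F ≈ 13.38 kN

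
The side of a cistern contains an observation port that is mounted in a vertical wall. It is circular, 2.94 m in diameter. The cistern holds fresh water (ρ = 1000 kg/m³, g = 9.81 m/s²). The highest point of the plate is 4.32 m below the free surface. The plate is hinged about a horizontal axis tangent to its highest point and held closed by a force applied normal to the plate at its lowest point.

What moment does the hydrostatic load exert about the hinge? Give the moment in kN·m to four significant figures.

γ = ρg = 1000 × 9.81 = 9810 N/m³ = 9.81 kN/m³.
The centroid is at the centre, 1.47 m below the top of the plate, so the centroid depth is h_c = 4.32 + 1.47 = 5.79 m.
A = π(1.47)² = 6.78867 m².
Resultant F = γ·h_c·A = 9.81 × 5.79 × 6.78867 = 385.596 kN.
I_c = πr⁴/4 = π × 1.47⁴/4 = 3.66741 m⁴.
Centre of pressure: y_p = y_c + I_c/(y_c·A) = 5.79 + 3.66741/(5.79 × 6.78867) = 5.79 + 0.0933031 = 5.8833 m along the plane.
The resultant acts 1.47 + 0.0933031 = 1.5633 m (along the plate) below the hinge at the top edge, so the moment about the hinge is M = F × 1.5633 = 385.596 × 1.5633 = 602.802 kN·m.

M ≈ 602.8 kN·m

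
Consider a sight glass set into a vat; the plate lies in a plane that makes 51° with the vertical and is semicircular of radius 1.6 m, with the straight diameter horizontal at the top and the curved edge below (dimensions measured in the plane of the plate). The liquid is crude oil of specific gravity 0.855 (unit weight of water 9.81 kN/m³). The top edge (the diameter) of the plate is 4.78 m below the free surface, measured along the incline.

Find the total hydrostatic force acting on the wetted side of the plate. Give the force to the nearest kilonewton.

F ≈ 116 kN

γ = 0.855 × 9.81 = 8.38755 kN/m³.
The plate makes 51° with the vertical, i.e. θ = 90° − 51° = 39° to the horizontal. Measuring y along the incline from the free-surface line, vertical depth h = y·sinθ with sinθ = 0.629320.
The centroid of a semicircle lies 4r/(3π) = 0.679061 m from the diameter, here below the top edge, so y_c = 4.78 + 0.679061 = 5.45906 m and h_c = 5.45906 × 0.629320 = 3.4355 m.
A = πr²/2 = π × 1.6²/2 = 4.02124 m².
Resultant F = γ·h_c·A = 8.38755 × 3.4355 × 4.02124 = 115.874 kN.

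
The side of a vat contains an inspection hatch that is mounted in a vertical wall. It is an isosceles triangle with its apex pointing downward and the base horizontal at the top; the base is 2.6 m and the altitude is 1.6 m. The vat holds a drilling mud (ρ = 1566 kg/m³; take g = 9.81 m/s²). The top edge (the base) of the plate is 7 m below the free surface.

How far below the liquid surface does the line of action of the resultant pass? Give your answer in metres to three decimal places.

γ = ρg = 1566 × 9.81 / 1000 = 15.36246 kN/m³.
With the apex down, the centroid sits h/3 = 1.6/3 = 0.533333 m below the base (the top edge), so the centroid depth is h_c = 7 + 0.533333 = 7.53333 m.
A = ½ × 2.6 × 1.6 = 2.08 m².
Resultant F = γ·h_c·A = 15.36246 × 7.53333 × 2.08 = 240.719 kN.
I_c = b·h³/36 = 2.6 × 1.6³/36 = 0.295822 m⁴.
Centre of pressure: y_p = y_c + I_c/(y_c·A) = 7.53333 + 0.295822/(7.53333 × 2.08) = 7.53333 + 0.0188791 = 7.55221 m along the plane.

h_p = 7.552 m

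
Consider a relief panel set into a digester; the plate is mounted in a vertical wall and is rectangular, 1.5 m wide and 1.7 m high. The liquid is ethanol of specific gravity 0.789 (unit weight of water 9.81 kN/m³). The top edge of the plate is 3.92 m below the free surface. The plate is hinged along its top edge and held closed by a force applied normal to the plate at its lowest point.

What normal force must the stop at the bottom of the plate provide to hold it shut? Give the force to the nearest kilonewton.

P ≈ 50 kN

γ = 0.789 × 9.81 = 7.74009 kN/m³.
The centroid lies 1.7/2 = 0.85 m below the top edge, so the centroid depth is h_c = 3.92 + 0.85 = 4.77 m.
A = 1.5 × 1.7 = 2.55 m².
Resultant F = γ·h_c·A = 7.74009 × 4.77 × 2.55 = 94.1466 kN.
I_c = b·h³/12 = 1.5 × 1.7³/12 = 0.614125 m⁴.
Centre of pressure: y_p = y_c + I_c/(y_c·A) = 4.77 + 0.614125/(4.77 × 2.55) = 4.77 + 0.0504892 = 4.82049 m along the plane.
The resultant acts 0.85 + 0.0504892 = 0.900489 m (along the plate) below the hinge at the top edge, so the moment about the hinge is M = F × 0.900489 = 94.1466 × 0.900489 = 84.778 kN·m.
A normal force at the bottom, 1.7 m from the hinge, must supply this moment: P = 84.778/1.7 = 49.8694 kN.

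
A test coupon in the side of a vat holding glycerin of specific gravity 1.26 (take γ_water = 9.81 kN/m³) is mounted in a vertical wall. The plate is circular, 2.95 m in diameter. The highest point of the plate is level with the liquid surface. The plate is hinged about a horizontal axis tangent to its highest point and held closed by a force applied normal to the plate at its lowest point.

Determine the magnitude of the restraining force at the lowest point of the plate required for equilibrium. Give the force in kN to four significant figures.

P ≈ 77.88 kN

γ = 1.26 × 9.81 = 12.3606 kN/m³.
The centroid is at the centre, 1.475 m below the top of the plate, so the centroid depth is h_c = 1.475 m.
A = π(1.475)² = 6.83493 m².
Resultant F = γ·h_c·A = 12.3606 × 1.475 × 6.83493 = 124.614 kN.
I_c = πr⁴/4 = π × 1.475⁴/4 = 3.71756 m⁴.
Centre of pressure: y_p = y_c + I_c/(y_c·A) = 1.475 + 3.71756/(1.475 × 6.83493) = 1.475 + 0.36875 = 1.84375 m along the plane.
The resultant acts 1.475 + 0.36875 = 1.84375 m (along the plate) below the hinge at the top edge, so the moment about the hinge is M = F × 1.84375 = 124.614 × 1.84375 = 229.757 kN·m.
A normal force at the bottom, 2.95 m from the hinge, must supply this moment: P = 229.757/2.95 = 77.8837 kN.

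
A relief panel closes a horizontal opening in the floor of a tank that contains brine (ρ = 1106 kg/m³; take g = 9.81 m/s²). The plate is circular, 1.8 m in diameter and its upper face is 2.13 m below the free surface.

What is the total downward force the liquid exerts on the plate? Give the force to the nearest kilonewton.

γ = ρg = 1106 × 9.81 / 1000 = 10.84986 kN/m³.
The plate is horizontal, so pressure is uniform at p = γ·h = 10.84986 × 2.13 = 23.1102 kN/m².
A = π(0.9)² = 2.54469 m².
F = p·A = 23.1102 × 2.54469 = 58.8083 kN.

F ≈ 59 kN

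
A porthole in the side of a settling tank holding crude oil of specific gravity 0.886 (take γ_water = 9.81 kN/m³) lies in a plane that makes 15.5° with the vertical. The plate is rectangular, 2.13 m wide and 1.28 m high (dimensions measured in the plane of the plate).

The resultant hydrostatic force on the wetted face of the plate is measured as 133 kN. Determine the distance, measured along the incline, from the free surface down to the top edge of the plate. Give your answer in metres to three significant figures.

γ = 0.886 × 9.81 = 8.69166 kN/m³.
A = 2.13 × 1.28 = 2.7264 m².
From F = γ·h_c·A, the centroid depth is h_c = 133/(8.69166 × 2.7264) = 5.61254 m.
The plate makes 15.5° with the vertical, i.e. θ = 90° − 15.5° = 74.5° to the horizontal. Measuring y along the incline from the free-surface line, vertical depth h = y·sinθ with sinθ = 0.963630.
Along the incline, y_c = h_c/sinθ = 5.61254/0.963630 = 5.82437 m.
The centroid lies 1.28/2 = 0.64 m below the top edge, so the top edge sits at y_top = 5.82437 − 0.64 = 5.18437 m along the incline.

y_top ≈ 5.18 m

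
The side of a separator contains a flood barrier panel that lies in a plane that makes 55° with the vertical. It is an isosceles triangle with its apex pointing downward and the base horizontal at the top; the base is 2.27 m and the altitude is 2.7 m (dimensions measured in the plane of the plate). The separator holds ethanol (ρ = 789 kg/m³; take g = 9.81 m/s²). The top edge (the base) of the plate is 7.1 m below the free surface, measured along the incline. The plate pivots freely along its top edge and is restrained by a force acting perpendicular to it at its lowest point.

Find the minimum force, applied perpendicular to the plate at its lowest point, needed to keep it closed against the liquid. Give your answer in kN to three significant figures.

γ = ρg = 789 × 9.81 / 1000 = 7.74009 kN/m³.
The plate makes 55° with the vertical, i.e. θ = 90° − 55° = 35° to the horizontal. Measuring y along the incline from the free-surface line, vertical depth h = y·sinθ with sinθ = 0.573576.
With the apex down, the centroid sits h/3 = 2.7/3 = 0.9 m below the base (the top edge), so y_c = 7.1 + 0.9 = 8 m and h_c = 8 × 0.573576 = 4.58861 m.
A = ½ × 2.27 × 2.7 = 3.0645 m².
Resultant F = γ·h_c·A = 7.74009 × 4.58861 × 3.0645 = 108.84 kN.
I_c = b·h³/36 = 2.27 × 2.7³/36 = 1.24112 m⁴.
Centre of pressure: y_p = y_c + I_c/(y_c·A) = 8 + 1.24112/(8 × 3.0645) = 8 + 0.0506249 = 8.05062 m along the plane.
The resultant acts 0.9 + 0.0506249 = 0.950625 m (along the plate) below the hinge at the top edge, so the moment about the hinge is M = F × 0.950625 = 108.84 × 0.950625 = 103.466 kN·m.
A normal force at the bottom, 2.7 m from the hinge, must supply this moment: P = 103.466/2.7 = 38.3207 kN.

P ≈ 38.3 kN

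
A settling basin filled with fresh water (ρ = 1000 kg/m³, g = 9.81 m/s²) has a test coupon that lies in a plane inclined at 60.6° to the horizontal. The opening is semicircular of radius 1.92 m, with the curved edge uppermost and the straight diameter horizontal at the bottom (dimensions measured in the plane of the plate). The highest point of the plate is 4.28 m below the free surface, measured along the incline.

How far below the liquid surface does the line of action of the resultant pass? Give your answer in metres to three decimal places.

h_p = 4.733 m

γ = ρg = 1000 × 9.81 = 9810 N/m³ = 9.81 kN/m³.
Let θ = 60.6° be the plate's angle to the horizontal; measure y along the incline from where the plane meets the free surface. Vertical depth h = y·sinθ with sinθ = 0.871214.
The centroid lies 4r/(3π) = 0.814873 m above the diameter, so r − 4r/(3π) = 1.92 − 0.814873 = 1.10513 m below the topmost point, so y_c = 4.28 + 1.10513 = 5.38513 m and h_c = 5.38513 × 0.871214 = 4.6916 m.
A = πr²/2 = π × 1.92²/2 = 5.79058 m².
Resultant F = γ·h_c·A = 9.81 × 4.6916 × 5.79058 = 266.509 kN.
I_c = (π/8 − 8/(9π))·r⁴ = 0.109757 × 1.92⁴ = 1.49155 m⁴.
Centre of pressure: y_p = y_c + I_c/(y_c·A) = 5.38513 + 1.49155/(5.38513 × 5.79058) = 5.38513 + 0.0478321 = 5.43296 m along the plane.
Vertically, h_p = y_p·sinθ = 5.43296 × 0.871214 = 4.73327 m.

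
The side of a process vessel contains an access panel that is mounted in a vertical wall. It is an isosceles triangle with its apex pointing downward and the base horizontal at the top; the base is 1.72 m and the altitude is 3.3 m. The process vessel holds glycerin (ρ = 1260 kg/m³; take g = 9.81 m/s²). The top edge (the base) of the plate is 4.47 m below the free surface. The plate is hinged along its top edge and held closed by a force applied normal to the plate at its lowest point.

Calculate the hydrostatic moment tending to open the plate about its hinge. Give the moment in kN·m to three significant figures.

γ = ρg = 1260 × 9.81 / 1000 = 12.3606 kN/m³.
With the apex down, the centroid sits h/3 = 3.3/3 = 1.1 m below the base (the top edge), so the centroid depth is h_c = 4.47 + 1.1 = 5.57 m.
A = ½ × 1.72 × 3.3 = 2.838 m².
Resultant F = γ·h_c·A = 12.3606 × 5.57 × 2.838 = 195.392 kN.
I_c = b·h³/36 = 1.72 × 3.3³/36 = 1.71699 m⁴.
Centre of pressure: y_p = y_c + I_c/(y_c·A) = 5.57 + 1.71699/(5.57 × 2.838) = 5.57 + 0.108618 = 5.67862 m along the plane.
The resultant acts 1.1 + 0.108618 = 1.20862 m (along the plate) below the hinge at the top edge, so the moment about the hinge is M = F × 1.20862 = 195.392 × 1.20862 = 236.155 kN·m.

M ≈ 236 kN·m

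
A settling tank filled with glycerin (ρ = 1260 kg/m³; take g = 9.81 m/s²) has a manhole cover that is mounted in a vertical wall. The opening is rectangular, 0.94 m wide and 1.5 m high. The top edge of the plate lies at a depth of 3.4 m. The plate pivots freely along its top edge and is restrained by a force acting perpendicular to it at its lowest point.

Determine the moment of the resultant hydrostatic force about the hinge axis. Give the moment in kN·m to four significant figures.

γ = ρg = 1260 × 9.81 / 1000 = 12.3606 kN/m³.
The centroid lies 1.5/2 = 0.75 m below the top edge, so the centroid depth is h_c = 3.4 + 0.75 = 4.15 m.
A = 0.94 × 1.5 = 1.41 m².
Resultant F = γ·h_c·A = 12.3606 × 4.15 × 1.41 = 72.3281 kN.
I_c = b·h³/12 = 0.94 × 1.5³/12 = 0.264375 m⁴.
Centre of pressure: y_p = y_c + I_c/(y_c·A) = 4.15 + 0.264375/(4.15 × 1.41) = 4.15 + 0.0451807 = 4.19518 m along the plane.
The resultant acts 0.75 + 0.0451807 = 0.795181 m (along the plate) below the hinge at the top edge, so the moment about the hinge is M = F × 0.795181 = 72.3281 × 0.795181 = 57.5139 kN·m.

M ≈ 57.51 kN·m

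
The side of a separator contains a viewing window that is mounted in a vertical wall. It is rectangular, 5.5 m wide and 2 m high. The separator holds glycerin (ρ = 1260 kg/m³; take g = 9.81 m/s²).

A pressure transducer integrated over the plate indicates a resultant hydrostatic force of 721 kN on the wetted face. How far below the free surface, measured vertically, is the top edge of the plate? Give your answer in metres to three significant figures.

γ = ρg = 1260 × 9.81 / 1000 = 12.3606 kN/m³.
A = 5.5 × 2 = 11 m².
From F = γ·h_c·A, the centroid depth is h_c = 721/(12.3606 × 11) = 5.30277 m.
The centroid lies 2/2 = 1 m below the top edge, so the top edge sits at h_top = 5.30277 − 1 = 4.30277 m below the surface.

d_top ≈ 4.30 m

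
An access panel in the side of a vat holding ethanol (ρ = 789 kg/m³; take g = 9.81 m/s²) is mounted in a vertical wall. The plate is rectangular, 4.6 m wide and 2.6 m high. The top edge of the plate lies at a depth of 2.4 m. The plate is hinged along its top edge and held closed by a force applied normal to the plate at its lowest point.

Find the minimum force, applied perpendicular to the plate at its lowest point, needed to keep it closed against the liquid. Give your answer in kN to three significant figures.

γ = ρg = 789 × 9.81 / 1000 = 7.74009 kN/m³.
The centroid lies 2.6/2 = 1.3 m below the top edge, so the centroid depth is h_c = 2.4 + 1.3 = 3.7 m.
A = 4.6 × 2.6 = 11.96 m².
Resultant F = γ·h_c·A = 7.74009 × 3.7 × 11.96 = 342.514 kN.
I_c = b·h³/12 = 4.6 × 2.6³/12 = 6.73747 m⁴.
Centre of pressure: y_p = y_c + I_c/(y_c·A) = 3.7 + 6.73747/(3.7 × 11.96) = 3.7 + 0.152252 = 3.85225 m along the plane.
The resultant acts 1.3 + 0.152252 = 1.45225 m (along the plate) below the hinge at the top edge, so the moment about the hinge is M = F × 1.45225 = 342.514 × 1.45225 = 497.416 kN·m.
A normal force at the bottom, 2.6 m from the hinge, must supply this moment: P = 497.416/2.6 = 191.314 kN.

P ≈ 191 kN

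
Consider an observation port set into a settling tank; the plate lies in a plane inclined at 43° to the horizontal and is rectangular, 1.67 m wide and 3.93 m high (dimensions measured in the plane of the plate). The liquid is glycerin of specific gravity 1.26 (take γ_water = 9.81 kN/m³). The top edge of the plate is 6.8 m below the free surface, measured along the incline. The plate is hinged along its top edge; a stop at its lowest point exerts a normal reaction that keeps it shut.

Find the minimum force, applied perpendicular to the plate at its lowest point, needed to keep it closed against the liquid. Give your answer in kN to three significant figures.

γ = 1.26 × 9.81 = 12.3606 kN/m³.
Let θ = 43° be the plate's angle to the horizontal; measure y along the incline from where the plane meets the free surface. Vertical depth h = y·sinθ with sinθ = 0.681998.
The centroid lies 3.93/2 = 1.965 m below the top edge, so y_c = 6.8 + 1.965 = 8.765 m and h_c = 8.765 × 0.681998 = 5.97771 m.
A = 1.67 × 3.93 = 6.5631 m².
Resultant F = γ·h_c·A = 12.3606 × 5.97771 × 6.5631 = 484.935 kN.
I_c = b·h³/12 = 1.67 × 3.93³/12 = 8.4472 m⁴.
Centre of pressure: y_p = y_c + I_c/(y_c·A) = 8.765 + 8.4472/(8.765 × 6.5631) = 8.765 + 0.146843 = 8.91184 m along the plane.
The resultant acts 1.965 + 0.146843 = 2.11184 m (along the plate) below the hinge at the top edge, so the moment about the hinge is M = F × 2.11184 = 484.935 × 2.11184 = 1024.11 kN·m.
A normal force at the bottom, 3.93 m from the hinge, must supply this moment: P = 1024.11/3.93 = 260.588 kN.

P ≈ 261 kN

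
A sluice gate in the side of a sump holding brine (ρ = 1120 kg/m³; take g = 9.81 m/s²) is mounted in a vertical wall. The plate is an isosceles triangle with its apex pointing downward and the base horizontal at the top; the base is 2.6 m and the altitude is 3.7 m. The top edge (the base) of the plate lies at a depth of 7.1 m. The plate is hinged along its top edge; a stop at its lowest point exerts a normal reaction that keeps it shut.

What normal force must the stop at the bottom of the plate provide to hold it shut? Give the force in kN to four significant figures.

γ = ρg = 1120 × 9.81 / 1000 = 10.9872 kN/m³.
With the apex down, the centroid sits h/3 = 3.7/3 = 1.23333 m below the base (the top edge), so the centroid depth is h_c = 7.1 + 1.23333 = 8.33333 m.
A = ½ × 2.6 × 3.7 = 4.81 m².
Resultant F = γ·h_c·A = 10.9872 × 8.33333 × 4.81 = 440.403 kN.
I_c = b·h³/36 = 2.6 × 3.7³/36 = 3.65827 m⁴.
Centre of pressure: y_p = y_c + I_c/(y_c·A) = 8.33333 + 3.65827/(8.33333 × 4.81) = 8.33333 + 0.0912666 = 8.4246 m along the plane.
The resultant acts 1.23333 + 0.0912666 = 1.3246 m (along the plate) below the hinge at the top edge, so the moment about the hinge is M = F × 1.3246 = 440.403 × 1.3246 = 583.358 kN·m.
A normal force at the bottom, 3.7 m from the hinge, must supply this moment: P = 583.358/3.7 = 157.664 kN.

P ≈ 157.7 kN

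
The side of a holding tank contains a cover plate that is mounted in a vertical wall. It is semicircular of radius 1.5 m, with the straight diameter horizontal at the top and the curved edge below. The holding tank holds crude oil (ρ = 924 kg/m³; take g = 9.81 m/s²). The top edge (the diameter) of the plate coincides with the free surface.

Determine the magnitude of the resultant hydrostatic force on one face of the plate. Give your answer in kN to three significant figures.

F ≈ 20.4 kN

γ = ρg = 924 × 9.81 / 1000 = 9.06444 kN/m³.
The centroid of a semicircle lies 4r/(3π) = 0.63662 m from the diameter, here below the top edge, so the centroid depth is h_c = 0.63662 m.
A = πr²/2 = π × 1.5²/2 = 3.53429 m².
Resultant F = γ·h_c·A = 9.06444 × 0.63662 × 3.53429 = 20.395 kN.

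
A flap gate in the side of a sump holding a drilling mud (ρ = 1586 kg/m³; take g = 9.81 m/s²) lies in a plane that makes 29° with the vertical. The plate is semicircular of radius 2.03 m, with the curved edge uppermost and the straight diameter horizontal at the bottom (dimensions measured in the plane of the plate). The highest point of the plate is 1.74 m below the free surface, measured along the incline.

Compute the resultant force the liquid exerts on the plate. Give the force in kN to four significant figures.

γ = ρg = 1586 × 9.81 / 1000 = 15.55866 kN/m³.
The plate makes 29° with the vertical, i.e. θ = 90° − 29° = 61° to the horizontal. Measuring y along the incline from the free-surface line, vertical depth h = y·sinθ with sinθ = 0.874620.
The centroid lies 4r/(3π) = 0.861559 m above the diameter, so r − 4r/(3π) = 2.03 − 0.861559 = 1.16844 m below the topmost point, so y_c = 1.74 + 1.16844 = 2.90844 m and h_c = 2.90844 × 0.874620 = 2.54378 m.
A = πr²/2 = π × 2.03²/2 = 6.47309 m².
Resultant F = γ·h_c·A = 15.55866 × 2.54378 × 6.47309 = 256.191 kN.

F ≈ 256.2 kN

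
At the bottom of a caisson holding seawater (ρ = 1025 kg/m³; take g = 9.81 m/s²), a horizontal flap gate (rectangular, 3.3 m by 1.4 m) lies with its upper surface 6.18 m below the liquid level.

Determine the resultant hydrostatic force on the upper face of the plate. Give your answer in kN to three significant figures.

F ≈ 287 kN

γ = ρg = 1025 × 9.81 / 1000 = 10.05525 kN/m³.
The plate is horizontal, so pressure is uniform at p = γ·h = 10.05525 × 6.18 = 62.1414 kN/m².
A = 3.3 × 1.4 = 4.62 m².
F = p·A = 62.1414 × 4.62 = 287.093 kN.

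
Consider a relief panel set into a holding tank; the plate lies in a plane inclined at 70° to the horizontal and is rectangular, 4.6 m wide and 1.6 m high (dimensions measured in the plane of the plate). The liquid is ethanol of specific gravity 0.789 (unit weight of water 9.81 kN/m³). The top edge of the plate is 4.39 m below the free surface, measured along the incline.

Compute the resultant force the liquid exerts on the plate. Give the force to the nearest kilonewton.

F ≈ 278 kN

γ = 0.789 × 9.81 = 7.74009 kN/m³.
Let θ = 70° be the plate's angle to the horizontal; measure y along the incline from where the plane meets the free surface. Vertical depth h = y·sinθ with sinθ = 0.939693.
The centroid lies 1.6/2 = 0.8 m below the top edge, so y_c = 4.39 + 0.8 = 5.19 m and h_c = 5.19 × 0.939693 = 4.87701 m.
A = 4.6 × 1.6 = 7.36 m².
Resultant F = γ·h_c·A = 7.74009 × 4.87701 × 7.36 = 277.829 kN.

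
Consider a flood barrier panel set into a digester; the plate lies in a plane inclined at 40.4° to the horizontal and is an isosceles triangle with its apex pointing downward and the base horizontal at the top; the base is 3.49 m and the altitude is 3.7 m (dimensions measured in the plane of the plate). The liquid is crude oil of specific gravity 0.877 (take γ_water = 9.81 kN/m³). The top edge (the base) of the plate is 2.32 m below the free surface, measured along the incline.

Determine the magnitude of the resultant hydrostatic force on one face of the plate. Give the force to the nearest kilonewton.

F ≈ 128 kN

γ = 0.877 × 9.81 = 8.60337 kN/m³.
Let θ = 40.4° be the plate's angle to the horizontal; measure y along the incline from where the plane meets the free surface. Vertical depth h = y·sinθ with sinθ = 0.648120.
With the apex down, the centroid sits h/3 = 3.7/3 = 1.23333 m below the base (the top edge), so y_c = 2.32 + 1.23333 = 3.55333 m and h_c = 3.55333 × 0.648120 = 2.30298 m.
A = ½ × 3.49 × 3.7 = 6.4565 m².
Resultant F = γ·h_c·A = 8.60337 × 2.30298 × 6.4565 = 127.925 kN.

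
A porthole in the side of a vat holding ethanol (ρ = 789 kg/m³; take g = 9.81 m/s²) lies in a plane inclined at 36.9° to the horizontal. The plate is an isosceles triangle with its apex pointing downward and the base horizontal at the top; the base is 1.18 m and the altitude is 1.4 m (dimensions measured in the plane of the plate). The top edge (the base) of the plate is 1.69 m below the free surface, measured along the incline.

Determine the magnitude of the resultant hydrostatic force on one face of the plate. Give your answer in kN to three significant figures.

F ≈ 8.28 kN

γ = ρg = 789 × 9.81 / 1000 = 7.74009 kN/m³.
Let θ = 36.9° be the plate's angle to the horizontal; measure y along the incline from where the plane meets the free surface. Vertical depth h = y·sinθ with sinθ = 0.600420.
With the apex down, the centroid sits h/3 = 1.4/3 = 0.466667 m below the base (the top edge), so y_c = 1.69 + 0.466667 = 2.15667 m and h_c = 2.15667 × 0.600420 = 1.29491 m.
A = ½ × 1.18 × 1.4 = 0.826 m².
Resultant F = γ·h_c·A = 7.74009 × 1.29491 × 0.826 = 8.27877 kN.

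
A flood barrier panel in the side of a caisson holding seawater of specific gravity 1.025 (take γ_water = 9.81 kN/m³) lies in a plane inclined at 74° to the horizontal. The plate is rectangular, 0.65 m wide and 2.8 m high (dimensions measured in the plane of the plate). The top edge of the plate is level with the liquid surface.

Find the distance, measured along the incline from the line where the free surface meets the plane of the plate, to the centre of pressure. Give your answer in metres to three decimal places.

γ = 1.025 × 9.81 = 10.05525 kN/m³.
Let θ = 74° be the plate's angle to the horizontal; measure y along the incline from where the plane meets the free surface. Vertical depth h = y·sinθ with sinθ = 0.961262.
The centroid lies 2.8/2 = 1.4 m below the top edge, so y_c = 1.4 m and h_c = 1.4 × 0.961262 = 1.34577 m.
A = 0.65 × 2.8 = 1.82 m².
Resultant F = γ·h_c·A = 10.05525 × 1.34577 × 1.82 = 24.6283 kN.
I_c = b·h³/12 = 0.65 × 2.8³/12 = 1.18907 m⁴.
Centre of pressure: y_p = y_c + I_c/(y_c·A) = 1.4 + 1.18907/(1.4 × 1.82) = 1.4 + 0.466668 = 1.86667 m along the plane.

y_p = 1.867 m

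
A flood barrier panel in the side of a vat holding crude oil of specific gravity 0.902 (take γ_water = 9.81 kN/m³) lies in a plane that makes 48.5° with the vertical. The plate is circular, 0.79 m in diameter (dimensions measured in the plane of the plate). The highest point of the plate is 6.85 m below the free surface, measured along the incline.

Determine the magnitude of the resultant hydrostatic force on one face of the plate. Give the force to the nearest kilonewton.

F ≈ 21 kN

γ = 0.902 × 9.81 = 8.84862 kN/m³.
The plate makes 48.5° with the vertical, i.e. θ = 90° − 48.5° = 41.5° to the horizontal. Measuring y along the incline from the free-surface line, vertical depth h = y·sinθ with sinθ = 0.662620.
The centroid is at the centre, 0.395 m below the top of the plate, so y_c = 6.85 + 0.395 = 7.245 m and h_c = 7.245 × 0.662620 = 4.80068 m.
A = π(0.395)² = 0.490167 m².
Resultant F = γ·h_c·A = 8.84862 × 4.80068 × 0.490167 = 20.822 kN.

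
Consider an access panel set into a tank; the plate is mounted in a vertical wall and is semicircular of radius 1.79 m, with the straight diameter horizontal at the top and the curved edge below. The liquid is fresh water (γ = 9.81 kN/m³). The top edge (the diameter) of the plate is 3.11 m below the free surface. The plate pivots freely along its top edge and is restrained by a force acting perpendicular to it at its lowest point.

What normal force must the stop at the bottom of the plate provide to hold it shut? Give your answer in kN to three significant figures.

P ≈ 87.3 kN

γ = 9.81 kN/m³.
The centroid of a semicircle lies 4r/(3π) = 0.7597 m from the diameter, here below the top edge, so the centroid depth is h_c = 3.11 + 0.7597 = 3.8697 m.
A = πr²/2 = π × 1.79²/2 = 5.03299 m².
Resultant F = γ·h_c·A = 9.81 × 3.8697 × 5.03299 = 191.061 kN.
I_c = (π/8 − 8/(9π))·r⁴ = 0.109757 × 1.79⁴ = 1.12679 m⁴.
Centre of pressure: y_p = y_c + I_c/(y_c·A) = 3.8697 + 1.12679/(3.8697 × 5.03299) = 3.8697 + 0.0578548 = 3.92755 m along the plane.
The resultant acts 0.7597 + 0.0578548 = 0.817555 m (along the plate) below the hinge at the top edge, so the moment about the hinge is M = F × 0.817555 = 191.061 × 0.817555 = 156.203 kN·m.
A normal force at the bottom, 1.79 m from the hinge, must supply this moment: P = 156.203/1.79 = 87.2642 kN.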